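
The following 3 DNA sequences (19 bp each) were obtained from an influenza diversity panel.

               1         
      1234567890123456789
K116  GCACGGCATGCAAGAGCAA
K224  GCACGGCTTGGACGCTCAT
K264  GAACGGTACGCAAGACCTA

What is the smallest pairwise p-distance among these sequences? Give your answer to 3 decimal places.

0.263

Pairwise Hamming distances:
  K116 vs K224: 6
  K116 vs K264: 5
  K224 vs K264: 10
The smallest is 5 mismatches, between K116 and K264; p = 5/19 = 0.263.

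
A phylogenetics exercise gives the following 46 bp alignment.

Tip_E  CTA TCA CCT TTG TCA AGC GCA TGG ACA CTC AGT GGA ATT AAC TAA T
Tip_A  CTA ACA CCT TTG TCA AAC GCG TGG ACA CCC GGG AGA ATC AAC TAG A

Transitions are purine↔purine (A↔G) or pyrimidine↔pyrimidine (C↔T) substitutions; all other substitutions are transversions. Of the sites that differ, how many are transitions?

The sequences differ at positions 4 (T/A, transversion), 17 (G/A, transition), 21 (A/G, transition), 29 (T/C, transition), 31 (A/G, transition), 33 (T/G, transversion), 34 (G/A, transition), 39 (T/C, transition), 45 (A/G, transition), 46 (T/A, transversion).
Of the 10 differences, 7 transitions and 3 transversions, so the answer is 7.

7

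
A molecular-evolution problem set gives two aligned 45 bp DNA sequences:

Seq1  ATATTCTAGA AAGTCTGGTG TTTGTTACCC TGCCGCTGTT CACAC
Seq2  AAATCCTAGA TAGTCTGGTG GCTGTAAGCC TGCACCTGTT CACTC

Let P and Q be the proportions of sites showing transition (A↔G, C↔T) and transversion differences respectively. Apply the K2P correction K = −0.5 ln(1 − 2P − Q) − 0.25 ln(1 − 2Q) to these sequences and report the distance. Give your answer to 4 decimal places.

0.2649

The sequences differ at positions 2 (T/A, transversion), 5 (T/C, transition), 11 (A/T, transversion), 21 (T/G, transversion), 22 (T/C, transition), 26 (T/A, transversion), 28 (C/G, transversion), 34 (C/A, transversion), 35 (G/C, transversion), 44 (A/T, transversion).
Of the 10 differences, 2 transitions and 8 transversions over 45 sites: P = 2/45 = 0.044444, Q = 8/45 = 0.177778.
d = −0.5·ln(0.733334) − 0.25·ln(0.644444) = −0.5·(-0.310154) − 0.25·(-0.439367) = 0.2649.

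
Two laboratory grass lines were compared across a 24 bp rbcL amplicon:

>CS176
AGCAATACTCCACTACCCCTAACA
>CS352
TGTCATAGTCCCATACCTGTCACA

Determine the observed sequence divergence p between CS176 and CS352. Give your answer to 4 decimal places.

Differing sites — 1:A/T; 3:C/T; 4:A/C; 8:C/G; 12:A/C; 13:C/A; 18:C/T; 19:C/G; 21:A/C.
There are 9 differences over 24 sites, so p = 9/24 = 0.3750.

0.3750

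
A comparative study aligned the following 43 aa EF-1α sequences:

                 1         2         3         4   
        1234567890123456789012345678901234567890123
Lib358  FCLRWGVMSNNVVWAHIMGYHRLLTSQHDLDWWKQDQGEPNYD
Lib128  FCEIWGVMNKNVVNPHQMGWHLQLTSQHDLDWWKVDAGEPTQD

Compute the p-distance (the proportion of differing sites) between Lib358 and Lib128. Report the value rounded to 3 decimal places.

Mismatches occur at site 3 (L/E), site 4 (R/I), site 9 (S/N), site 10 (N/K), site 14 (W/N), site 15 (A/P), site 17 (I/Q), site 20 (Y/W), site 22 (R/L), site 23 (L/Q), site 35 (Q/V), site 37 (Q/A), site 41 (N/T), site 42 (Y/Q).
There are 14 differences over 43 sites, so p = 14/43 = 0.326.

0.326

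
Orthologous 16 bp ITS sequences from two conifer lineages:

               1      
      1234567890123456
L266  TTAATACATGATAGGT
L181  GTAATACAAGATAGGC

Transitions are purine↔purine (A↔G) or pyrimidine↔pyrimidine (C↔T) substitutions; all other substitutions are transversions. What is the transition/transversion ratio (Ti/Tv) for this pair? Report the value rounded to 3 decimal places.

0.500

The sequences differ at positions 1 (T/G, transversion), 9 (T/A, transversion), 16 (T/C, transition).
Of the 3 differences, 1 transition and 2 transversions, so Ti/Tv = 1/2 = 0.500.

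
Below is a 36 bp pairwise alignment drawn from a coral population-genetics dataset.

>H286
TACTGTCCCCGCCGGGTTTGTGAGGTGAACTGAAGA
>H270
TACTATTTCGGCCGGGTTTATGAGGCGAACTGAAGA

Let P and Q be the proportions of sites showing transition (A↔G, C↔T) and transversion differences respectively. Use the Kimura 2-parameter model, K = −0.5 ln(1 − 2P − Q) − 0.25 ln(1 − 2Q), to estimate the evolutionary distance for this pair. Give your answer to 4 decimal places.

The sequences differ at positions 5 (G/A, transition), 7 (C/T, transition), 8 (C/T, transition), 10 (C/G, transversion), 20 (G/A, transition), 26 (T/C, transition).
Of the 6 differences, 5 transitions and 1 transversion over 36 sites: P = 5/36 = 0.138889, Q = 1/36 = 0.027778.
d = −0.5·ln(0.694444) − 0.25·ln(0.944444) = −0.5·(-0.364644) − 0.25·(-0.057159) = 0.1966.

0.1966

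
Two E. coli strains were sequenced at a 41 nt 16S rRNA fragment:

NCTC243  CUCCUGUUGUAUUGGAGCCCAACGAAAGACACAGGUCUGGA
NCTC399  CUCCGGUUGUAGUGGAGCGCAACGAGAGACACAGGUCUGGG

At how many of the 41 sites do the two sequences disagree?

5

The sequences differ at positions 5 (U/G), 12 (U/G), 19 (C/G), 26 (A/G), 41 (A/G).
That gives 5 mismatches out of 41 aligned sites, so the Hamming distance is 5.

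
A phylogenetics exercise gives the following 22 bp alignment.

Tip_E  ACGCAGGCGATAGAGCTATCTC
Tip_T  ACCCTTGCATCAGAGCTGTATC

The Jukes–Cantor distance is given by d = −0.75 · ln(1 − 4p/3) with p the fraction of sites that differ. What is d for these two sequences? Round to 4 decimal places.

0.4975

Differing sites — 3:G/C; 5:A/T; 6:G/T; 9:G/A; 10:A/T; 11:T/C; 18:A/G; 20:C/A.
p = 8/22 = 0.363636.
d = −0.75 · ln(1 − (4/3)·0.363636) = −0.75 · ln(0.515152) = −0.75 · (-0.663293) = 0.4975.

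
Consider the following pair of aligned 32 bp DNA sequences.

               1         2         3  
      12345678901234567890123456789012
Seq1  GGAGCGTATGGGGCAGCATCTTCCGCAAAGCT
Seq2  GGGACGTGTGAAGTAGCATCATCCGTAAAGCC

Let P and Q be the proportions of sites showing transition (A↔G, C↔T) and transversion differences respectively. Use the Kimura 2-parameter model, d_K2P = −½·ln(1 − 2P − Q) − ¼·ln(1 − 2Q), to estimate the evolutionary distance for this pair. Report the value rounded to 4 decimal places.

The sequences differ at positions 3 (A/G, transition), 4 (G/A, transition), 8 (A/G, transition), 11 (G/A, transition), 12 (G/A, transition), 14 (C/T, transition), 21 (T/A, transversion), 26 (C/T, transition), 32 (T/C, transition).
Of the 9 differences, 8 transitions and 1 transversion over 32 sites: P = 8/32 = 0.250000, Q = 1/32 = 0.031250.
d = −0.5·ln(0.468750) − 0.25·ln(0.937500) = −0.5·(-0.757686) − 0.25·(-0.064539) = 0.3950.

0.3950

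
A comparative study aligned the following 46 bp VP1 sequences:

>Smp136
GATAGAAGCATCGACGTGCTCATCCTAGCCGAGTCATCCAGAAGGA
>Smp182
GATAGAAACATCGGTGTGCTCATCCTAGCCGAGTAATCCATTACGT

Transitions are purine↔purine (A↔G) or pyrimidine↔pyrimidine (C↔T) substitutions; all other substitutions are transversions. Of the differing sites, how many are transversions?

Mismatches occur at site 8 (G↔A, transition), site 14 (A↔G, transition), site 15 (C↔T, transition), site 35 (C↔A, transversion), site 41 (G↔T, transversion), site 42 (A↔T, transversion), site 44 (G↔C, transversion), site 46 (A↔T, transversion).
Of the 8 differences, 3 transitions and 5 transversions, so the answer is 5.

5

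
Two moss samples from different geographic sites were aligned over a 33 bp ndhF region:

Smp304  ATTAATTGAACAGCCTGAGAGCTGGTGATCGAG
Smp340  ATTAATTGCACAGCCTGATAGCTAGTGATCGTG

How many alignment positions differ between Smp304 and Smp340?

Differing sites — 9:A/C; 19:G/T; 24:G/A; 32:A/T.
That gives 4 mismatches out of 33 aligned sites, so the Hamming distance is 4.

4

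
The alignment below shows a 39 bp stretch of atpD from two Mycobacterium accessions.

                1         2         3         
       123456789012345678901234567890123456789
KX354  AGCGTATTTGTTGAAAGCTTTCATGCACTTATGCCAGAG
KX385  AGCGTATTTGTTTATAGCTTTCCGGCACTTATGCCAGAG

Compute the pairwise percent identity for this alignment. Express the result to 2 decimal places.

89.74%

The sequences differ at positions 13 (G/T), 15 (A/T), 23 (A/C), 24 (T/G).
35 of the 39 sites match, so the percent identity is 35/39 × 100 = 89.74%.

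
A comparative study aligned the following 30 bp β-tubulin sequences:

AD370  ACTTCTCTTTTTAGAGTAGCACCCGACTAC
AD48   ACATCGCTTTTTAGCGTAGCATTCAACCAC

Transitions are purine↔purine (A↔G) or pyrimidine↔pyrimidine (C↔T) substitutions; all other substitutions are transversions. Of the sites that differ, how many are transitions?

The sequences differ at positions 3 (T/A, transversion), 6 (T/G, transversion), 15 (A/C, transversion), 22 (C/T, transition), 23 (C/T, transition), 25 (G/A, transition), 28 (T/C, transition).
Of the 7 differences, 4 transitions and 3 transversions, so the answer is 4.

4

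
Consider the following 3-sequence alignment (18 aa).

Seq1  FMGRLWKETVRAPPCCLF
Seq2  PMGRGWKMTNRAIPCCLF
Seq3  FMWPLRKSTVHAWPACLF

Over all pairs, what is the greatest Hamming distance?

10

Pairwise Hamming distances:
  Seq1 vs Seq2: 5
  Seq1 vs Seq3: 7
  Seq2 vs Seq3: 10
The largest is 10, between Seq2 and Seq3.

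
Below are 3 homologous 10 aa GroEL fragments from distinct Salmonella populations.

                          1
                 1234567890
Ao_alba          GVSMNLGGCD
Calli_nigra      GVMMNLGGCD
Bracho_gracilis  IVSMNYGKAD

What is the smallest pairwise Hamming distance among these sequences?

Pairwise Hamming distances:
  Ao_alba vs Calli_nigra: 1
  Ao_alba vs Bracho_gracilis: 4
  Calli_nigra vs Bracho_gracilis: 5
The smallest is 1, between Ao_alba and Calli_nigra.

1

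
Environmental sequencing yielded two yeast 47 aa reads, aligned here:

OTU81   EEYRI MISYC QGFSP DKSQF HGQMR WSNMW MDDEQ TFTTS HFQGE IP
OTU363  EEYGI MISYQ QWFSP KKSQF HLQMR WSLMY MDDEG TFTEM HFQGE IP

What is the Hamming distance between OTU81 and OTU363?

The sequences differ at positions 4 (R/G), 10 (C/Q), 12 (G/W), 16 (D/K), 22 (G/L), 28 (N/L), 30 (W/Y), 35 (Q/G), 39 (T/E), 40 (S/M).
That gives 10 mismatches out of 47 aligned sites, so the Hamming distance is 10.

10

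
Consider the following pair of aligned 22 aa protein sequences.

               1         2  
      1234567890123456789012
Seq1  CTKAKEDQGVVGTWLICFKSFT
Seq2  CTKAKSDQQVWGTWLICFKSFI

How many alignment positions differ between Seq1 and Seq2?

Mismatches occur at site 6 (E↔S), site 9 (G↔Q), site 11 (V↔W), site 22 (T↔I).
That gives 4 mismatches out of 22 aligned sites, so the Hamming distance is 4.

4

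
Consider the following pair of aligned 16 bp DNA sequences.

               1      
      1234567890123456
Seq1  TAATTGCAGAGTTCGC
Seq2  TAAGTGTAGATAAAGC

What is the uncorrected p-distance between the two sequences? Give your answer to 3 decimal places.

0.375

Mismatches occur at site 4 (T↔G), site 7 (C↔T), site 11 (G↔T), site 12 (T↔A), site 13 (T↔A), site 14 (C↔A).
There are 6 differences over 16 sites, so p = 6/16 = 0.375.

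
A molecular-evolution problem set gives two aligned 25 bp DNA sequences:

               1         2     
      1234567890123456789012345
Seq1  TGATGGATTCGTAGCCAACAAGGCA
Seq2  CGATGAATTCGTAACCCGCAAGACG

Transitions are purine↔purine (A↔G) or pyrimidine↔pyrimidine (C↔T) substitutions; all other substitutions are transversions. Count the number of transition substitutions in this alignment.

6

Mismatches occur at site 1 (T↔C, transition), site 6 (G↔A, transition), site 14 (G↔A, transition), site 17 (A↔C, transversion), site 18 (A↔G, transition), site 23 (G↔A, transition), site 25 (A↔G, transition).
Of the 7 differences, 6 transitions and 1 transversion, so the answer is 6.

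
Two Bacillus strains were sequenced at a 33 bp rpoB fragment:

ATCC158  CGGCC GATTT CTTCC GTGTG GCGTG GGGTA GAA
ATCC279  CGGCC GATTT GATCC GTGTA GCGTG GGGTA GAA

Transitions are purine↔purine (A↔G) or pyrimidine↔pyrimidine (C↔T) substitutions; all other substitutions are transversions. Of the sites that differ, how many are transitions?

1

The sequences differ at positions 11 (C/G, transversion), 12 (T/A, transversion), 20 (G/A, transition).
Of the 3 differences, 1 transition and 2 transversions, so the answer is 1.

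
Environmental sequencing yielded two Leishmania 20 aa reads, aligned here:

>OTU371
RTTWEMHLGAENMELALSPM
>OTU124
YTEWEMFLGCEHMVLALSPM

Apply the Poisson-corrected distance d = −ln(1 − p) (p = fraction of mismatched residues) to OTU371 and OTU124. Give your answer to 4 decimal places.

0.3567

Mismatches occur at site 1 (R→Y), site 3 (T→E), site 7 (H→F), site 10 (A→C), site 12 (N→H), site 14 (E→V).
p = 6/20 = 0.300000.
d = −ln(1 − 0.300000) = −ln(0.700000) = 0.3567.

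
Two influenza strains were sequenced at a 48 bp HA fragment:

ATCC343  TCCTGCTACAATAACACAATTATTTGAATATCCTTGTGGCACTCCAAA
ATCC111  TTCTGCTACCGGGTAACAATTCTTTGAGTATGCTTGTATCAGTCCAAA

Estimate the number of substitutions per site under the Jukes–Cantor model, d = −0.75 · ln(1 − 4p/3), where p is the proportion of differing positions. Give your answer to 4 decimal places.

Mismatches occur at site 2 (C→T), site 10 (A→C), site 11 (A→G), site 12 (T→G), site 13 (A→G), site 14 (A→T), site 15 (C→A), site 22 (A→C), site 28 (A→G), site 32 (C→G), site 38 (G→A), site 39 (G→T), site 42 (C→G).
p = 13/48 = 0.270833.
d = −0.75 · ln(1 − (4/3)·0.270833) = −0.75 · ln(0.638889) = −0.75 · (-0.448025) = 0.3360.

0.3360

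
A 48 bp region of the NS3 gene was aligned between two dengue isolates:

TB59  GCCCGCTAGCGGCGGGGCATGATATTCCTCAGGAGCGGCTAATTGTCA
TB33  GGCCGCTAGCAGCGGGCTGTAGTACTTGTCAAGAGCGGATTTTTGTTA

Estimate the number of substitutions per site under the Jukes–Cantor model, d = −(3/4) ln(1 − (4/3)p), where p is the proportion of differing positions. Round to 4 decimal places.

0.4042

The sequences differ at positions 2 (C/G), 11 (G/A), 17 (G/C), 18 (C/T), 19 (A/G), 21 (G/A), 22 (A/G), 25 (T/C), 27 (C/T), 28 (C/G), 32 (G/A), 39 (C/A), 41 (A/T), 42 (A/T), 47 (C/T).
p = 15/48 = 0.312500.
d = −0.75 · ln(1 − (4/3)·0.312500) = −0.75 · ln(0.583333) = −0.75 · (-0.538997) = 0.4042.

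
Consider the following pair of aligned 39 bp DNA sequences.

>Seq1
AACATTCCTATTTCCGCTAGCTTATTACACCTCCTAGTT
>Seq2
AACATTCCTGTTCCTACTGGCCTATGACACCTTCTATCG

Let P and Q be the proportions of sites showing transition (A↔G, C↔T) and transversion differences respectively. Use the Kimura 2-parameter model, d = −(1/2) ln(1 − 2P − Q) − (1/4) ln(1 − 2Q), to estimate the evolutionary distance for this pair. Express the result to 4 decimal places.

Differing sites — 10:A/G (Ti); 13:T/C (Ti); 15:C/T (Ti); 16:G/A (Ti); 19:A/G (Ti); 22:T/C (Ti); 26:T/G (Tv); 33:C/T (Ti); 37:G/T (Tv); 38:T/C (Ti); 39:T/G (Tv).
Of the 11 differences, 8 transitions and 3 transversions over 39 sites: P = 8/39 = 0.205128, Q = 3/39 = 0.076923.
d = −0.5·ln(0.512821) − 0.25·ln(0.846154) = −0.5·(-0.667828) − 0.25·(-0.167054) = 0.3757.

0.3757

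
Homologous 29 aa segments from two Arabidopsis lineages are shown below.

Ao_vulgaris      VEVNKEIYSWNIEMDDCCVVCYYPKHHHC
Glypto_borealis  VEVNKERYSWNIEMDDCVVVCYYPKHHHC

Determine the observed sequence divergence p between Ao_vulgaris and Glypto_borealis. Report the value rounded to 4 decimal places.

0.0690

The sequences differ at positions 7 (I/R), 18 (C/V).
There are 2 differences over 29 sites, so p = 2/29 = 0.0690.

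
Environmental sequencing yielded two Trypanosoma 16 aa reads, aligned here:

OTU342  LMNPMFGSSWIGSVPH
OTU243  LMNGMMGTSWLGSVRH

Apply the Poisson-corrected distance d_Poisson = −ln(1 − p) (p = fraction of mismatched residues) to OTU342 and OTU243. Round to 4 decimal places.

0.3747

Differing sites — 4:P/G; 6:F/M; 8:S/T; 11:I/L; 15:P/R.
p = 5/16 = 0.312500.
d = −ln(1 − 0.312500) = −ln(0.687500) = 0.3747.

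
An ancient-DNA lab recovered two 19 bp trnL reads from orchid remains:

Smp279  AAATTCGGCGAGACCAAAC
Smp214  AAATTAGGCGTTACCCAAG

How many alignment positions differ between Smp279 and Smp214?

The sequences differ at positions 6 (C/A), 11 (A/T), 12 (G/T), 16 (A/C), 19 (C/G).
That gives 5 mismatches out of 19 aligned sites, so the Hamming distance is 5.

5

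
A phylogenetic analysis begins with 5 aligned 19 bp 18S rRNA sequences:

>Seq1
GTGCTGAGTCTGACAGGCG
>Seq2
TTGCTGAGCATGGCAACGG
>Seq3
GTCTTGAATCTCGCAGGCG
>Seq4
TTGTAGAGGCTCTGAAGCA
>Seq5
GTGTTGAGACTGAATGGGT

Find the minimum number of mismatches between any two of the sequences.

5

Pairwise Hamming distances:
  Seq1 vs Seq2: 7
  Seq1 vs Seq3: 5
  Seq1 vs Seq4: 9
  Seq1 vs Seq5: 6
  Seq2 vs Seq3: 10
  Seq2 vs Seq4: 10
  Seq2 vs Seq5: 10
  Seq3 vs Seq4: 9
  Seq3 vs Seq5: 9
  Seq4 vs Seq5: 10
The smallest is 5, between Seq1 and Seq3.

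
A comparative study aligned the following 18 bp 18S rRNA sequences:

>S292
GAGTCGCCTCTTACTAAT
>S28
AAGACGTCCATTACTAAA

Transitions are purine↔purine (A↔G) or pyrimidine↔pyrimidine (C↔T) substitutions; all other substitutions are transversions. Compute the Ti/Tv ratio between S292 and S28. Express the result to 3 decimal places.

1.000

Mismatches occur at site 1 (G/A, transition), site 4 (T/A, transversion), site 7 (C/T, transition), site 9 (T/C, transition), site 10 (C/A, transversion), site 18 (T/A, transversion).
Of the 6 differences, 3 transitions and 3 transversions, so Ti/Tv = 3/3 = 1.000.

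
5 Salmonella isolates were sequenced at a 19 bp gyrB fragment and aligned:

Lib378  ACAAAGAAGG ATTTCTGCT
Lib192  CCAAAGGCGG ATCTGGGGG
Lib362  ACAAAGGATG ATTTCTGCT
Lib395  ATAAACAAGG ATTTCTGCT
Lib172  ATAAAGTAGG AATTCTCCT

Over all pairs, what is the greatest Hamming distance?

Pairwise Hamming distances:
  Lib378 vs Lib192: 8
  Lib378 vs Lib362: 2
  Lib378 vs Lib395: 2
  Lib378 vs Lib172: 4
  Lib192 vs Lib362: 8
  Lib192 vs Lib395: 10
  Lib192 vs Lib172: 11
  Lib362 vs Lib395: 4
  Lib362 vs Lib172: 5
  Lib395 vs Lib172: 4
The largest is 11, between Lib192 and Lib172.

11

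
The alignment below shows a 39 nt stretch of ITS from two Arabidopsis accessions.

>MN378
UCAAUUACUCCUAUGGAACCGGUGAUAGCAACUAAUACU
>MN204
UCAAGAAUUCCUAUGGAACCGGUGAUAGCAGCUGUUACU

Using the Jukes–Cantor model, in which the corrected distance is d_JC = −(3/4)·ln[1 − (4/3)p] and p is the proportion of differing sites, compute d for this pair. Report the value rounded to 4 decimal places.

Differing sites — 5:U/G; 6:U/A; 8:C/U; 31:A/G; 34:A/G; 35:A/U.
p = 6/39 = 0.153846.
d = −0.75 · ln(1 − (4/3)·0.153846) = −0.75 · ln(0.794872) = −0.75 · (-0.229574) = 0.1722.

0.1722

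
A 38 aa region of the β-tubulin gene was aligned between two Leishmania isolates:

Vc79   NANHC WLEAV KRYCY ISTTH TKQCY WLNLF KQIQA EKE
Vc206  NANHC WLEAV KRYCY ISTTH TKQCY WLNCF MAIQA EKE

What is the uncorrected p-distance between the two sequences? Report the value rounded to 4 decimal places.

Differing sites — 29:L/C; 31:K/M; 32:Q/A.
There are 3 differences over 38 sites, so p = 3/38 = 0.0789.

0.0789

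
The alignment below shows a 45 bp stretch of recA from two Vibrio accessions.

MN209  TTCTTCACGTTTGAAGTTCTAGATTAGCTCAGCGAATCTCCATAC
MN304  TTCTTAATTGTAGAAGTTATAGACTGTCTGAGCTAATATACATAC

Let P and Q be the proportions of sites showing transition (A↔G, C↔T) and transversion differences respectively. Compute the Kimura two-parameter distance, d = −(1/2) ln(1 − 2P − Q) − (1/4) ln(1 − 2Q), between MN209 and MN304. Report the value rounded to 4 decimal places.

0.3666

Mismatches occur at site 6 (C/A, transversion), site 8 (C/T, transition), site 9 (G/T, transversion), site 10 (T/G, transversion), site 12 (T/A, transversion), site 19 (C/A, transversion), site 24 (T/C, transition), site 26 (A/G, transition), site 27 (G/T, transversion), site 30 (C/G, transversion), site 34 (G/T, transversion), site 38 (C/A, transversion), site 40 (C/A, transversion).
Of the 13 differences, 3 transitions and 10 transversions over 45 sites: P = 3/45 = 0.066667, Q = 10/45 = 0.222222.
d = −0.5·ln(0.644444) − 0.25·ln(0.555556) = −0.5·(-0.439367) − 0.25·(-0.587786) = 0.3666.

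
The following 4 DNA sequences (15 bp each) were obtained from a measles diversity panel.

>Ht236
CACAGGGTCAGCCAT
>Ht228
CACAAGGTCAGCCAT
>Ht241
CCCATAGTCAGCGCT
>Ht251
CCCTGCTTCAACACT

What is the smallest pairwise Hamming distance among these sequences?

Pairwise Hamming distances:
  Ht236 vs Ht228: 1
  Ht236 vs Ht241: 5
  Ht236 vs Ht251: 7
  Ht228 vs Ht241: 5
  Ht228 vs Ht251: 8
  Ht241 vs Ht251: 6
The smallest is 1, between Ht236 and Ht228.

1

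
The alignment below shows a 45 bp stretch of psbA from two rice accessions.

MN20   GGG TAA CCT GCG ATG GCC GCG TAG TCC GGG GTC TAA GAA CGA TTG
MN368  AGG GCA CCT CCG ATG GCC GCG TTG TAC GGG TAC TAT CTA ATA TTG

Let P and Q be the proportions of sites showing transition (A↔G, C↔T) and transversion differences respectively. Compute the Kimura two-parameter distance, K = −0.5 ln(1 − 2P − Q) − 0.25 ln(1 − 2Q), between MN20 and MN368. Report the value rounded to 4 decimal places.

0.3769

Mismatches occur at site 1 (G↔A, transition), site 4 (T↔G, transversion), site 5 (A↔C, transversion), site 10 (G↔C, transversion), site 23 (A↔T, transversion), site 26 (C↔A, transversion), site 31 (G↔T, transversion), site 32 (T↔A, transversion), site 36 (A↔T, transversion), site 37 (G↔C, transversion), site 38 (A↔T, transversion), site 40 (C↔A, transversion), site 41 (G↔T, transversion).
Of the 13 differences, 1 transition and 12 transversions over 45 sites: P = 1/45 = 0.022222, Q = 12/45 = 0.266667.
d = −0.5·ln(0.688889) − 0.25·ln(0.466666) = −0.5·(-0.372675) − 0.25·(-0.762141) = 0.3769.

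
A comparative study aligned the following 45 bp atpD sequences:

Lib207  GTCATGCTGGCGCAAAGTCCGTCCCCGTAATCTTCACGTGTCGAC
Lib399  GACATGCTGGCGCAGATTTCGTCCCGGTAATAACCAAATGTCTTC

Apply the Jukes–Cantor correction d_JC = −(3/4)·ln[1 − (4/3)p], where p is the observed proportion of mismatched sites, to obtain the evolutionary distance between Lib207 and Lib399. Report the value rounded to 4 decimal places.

0.3295

The sequences differ at positions 2 (T/A), 15 (A/G), 17 (G/T), 19 (C/T), 26 (C/G), 32 (C/A), 33 (T/A), 34 (T/C), 37 (C/A), 38 (G/A), 43 (G/T), 44 (A/T).
p = 12/45 = 0.266667.
d = −0.75 · ln(1 − (4/3)·0.266667) = −0.75 · ln(0.644444) = −0.75 · (-0.439367) = 0.3295.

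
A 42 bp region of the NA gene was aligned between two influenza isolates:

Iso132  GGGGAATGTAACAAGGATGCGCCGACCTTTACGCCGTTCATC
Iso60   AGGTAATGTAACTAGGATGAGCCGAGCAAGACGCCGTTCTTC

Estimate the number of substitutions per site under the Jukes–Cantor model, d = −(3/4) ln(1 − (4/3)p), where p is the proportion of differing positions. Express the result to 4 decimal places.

The sequences differ at positions 1 (G/A), 4 (G/T), 13 (A/T), 20 (C/A), 26 (C/G), 28 (T/A), 29 (T/A), 30 (T/G), 40 (A/T).
p = 9/42 = 0.214286.
d = −0.75 · ln(1 − (4/3)·0.214286) = −0.75 · ln(0.714285) = −0.75 · (-0.336473) = 0.2524.

0.2524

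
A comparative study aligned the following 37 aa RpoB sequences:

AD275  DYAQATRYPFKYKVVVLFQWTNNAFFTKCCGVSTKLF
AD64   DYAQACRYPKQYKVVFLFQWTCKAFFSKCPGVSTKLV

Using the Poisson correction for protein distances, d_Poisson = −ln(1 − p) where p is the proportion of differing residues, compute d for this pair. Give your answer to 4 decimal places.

0.2787

The sequences differ at positions 6 (T/C), 10 (F/K), 11 (K/Q), 16 (V/F), 22 (N/C), 23 (N/K), 27 (T/S), 30 (C/P), 37 (F/V).
p = 9/37 = 0.243243.
d = −ln(1 − 0.243243) = −ln(0.756757) = 0.2787.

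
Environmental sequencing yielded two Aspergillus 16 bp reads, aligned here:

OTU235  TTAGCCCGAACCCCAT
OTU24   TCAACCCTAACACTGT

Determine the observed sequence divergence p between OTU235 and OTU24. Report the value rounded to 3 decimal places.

0.375

The sequences differ at positions 2 (T/C), 4 (G/A), 8 (G/T), 12 (C/A), 14 (C/T), 15 (A/G).
There are 6 differences over 16 sites, so p = 6/16 = 0.375.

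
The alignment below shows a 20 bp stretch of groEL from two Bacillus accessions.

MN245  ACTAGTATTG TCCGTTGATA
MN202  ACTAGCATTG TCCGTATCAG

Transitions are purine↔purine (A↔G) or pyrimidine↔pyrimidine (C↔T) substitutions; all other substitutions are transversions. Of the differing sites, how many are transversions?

4

Differing sites — 6:T/C (Ti); 16:T/A (Tv); 17:G/T (Tv); 18:A/C (Tv); 19:T/A (Tv); 20:A/G (Ti).
Of the 6 differences, 2 transitions and 4 transversions, so the answer is 4.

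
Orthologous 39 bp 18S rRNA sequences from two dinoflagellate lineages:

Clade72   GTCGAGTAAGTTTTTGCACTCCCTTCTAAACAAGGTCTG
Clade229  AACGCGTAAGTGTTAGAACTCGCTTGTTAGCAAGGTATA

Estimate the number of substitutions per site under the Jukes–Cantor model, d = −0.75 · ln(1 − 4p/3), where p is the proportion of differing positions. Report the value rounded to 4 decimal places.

0.3961

Differing sites — 1:G/A; 2:T/A; 5:A/C; 12:T/G; 15:T/A; 17:C/A; 22:C/G; 26:C/G; 28:A/T; 30:A/G; 37:C/A; 39:G/A.
p = 12/39 = 0.307692.
d = −0.75 · ln(1 − (4/3)·0.307692) = −0.75 · ln(0.589744) = −0.75 · (-0.528067) = 0.3961.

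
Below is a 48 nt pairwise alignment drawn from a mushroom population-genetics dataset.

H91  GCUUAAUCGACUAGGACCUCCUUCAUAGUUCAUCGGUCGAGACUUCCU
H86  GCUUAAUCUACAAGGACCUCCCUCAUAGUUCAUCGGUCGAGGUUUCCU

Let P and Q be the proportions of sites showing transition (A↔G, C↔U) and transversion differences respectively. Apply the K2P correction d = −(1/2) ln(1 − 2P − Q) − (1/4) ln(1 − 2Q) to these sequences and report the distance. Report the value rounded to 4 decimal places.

The sequences differ at positions 9 (G/U, transversion), 12 (U/A, transversion), 22 (U/C, transition), 42 (A/G, transition), 43 (C/U, transition).
Of the 5 differences, 3 transitions and 2 transversions over 48 sites: P = 3/48 = 0.062500, Q = 2/48 = 0.041667.
d = −0.5·ln(0.833333) − 0.25·ln(0.916666) = −0.5·(-0.182322) − 0.25·(-0.087012) = 0.1129.

0.1129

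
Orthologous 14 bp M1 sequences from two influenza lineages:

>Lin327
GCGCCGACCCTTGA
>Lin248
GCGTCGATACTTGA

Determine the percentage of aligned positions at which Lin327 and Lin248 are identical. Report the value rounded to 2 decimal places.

Mismatches occur at site 4 (C→T), site 8 (C→T), site 9 (C→A).
11 of the 14 sites match, so the percent identity is 11/14 × 100 = 78.57%.

78.57%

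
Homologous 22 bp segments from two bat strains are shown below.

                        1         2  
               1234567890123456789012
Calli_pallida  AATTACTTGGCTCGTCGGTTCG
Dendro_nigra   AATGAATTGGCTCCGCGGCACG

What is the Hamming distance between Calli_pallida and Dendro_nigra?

The sequences differ at positions 4 (T/G), 6 (C/A), 14 (G/C), 15 (T/G), 19 (T/C), 20 (T/A).
That gives 6 mismatches out of 22 aligned sites, so the Hamming distance is 6.

6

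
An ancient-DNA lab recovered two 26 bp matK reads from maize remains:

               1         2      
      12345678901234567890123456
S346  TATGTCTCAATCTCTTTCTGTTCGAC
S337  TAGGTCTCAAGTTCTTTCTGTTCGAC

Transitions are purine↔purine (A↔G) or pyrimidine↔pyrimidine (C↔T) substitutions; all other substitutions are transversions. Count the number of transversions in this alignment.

Differing sites — 3:T/G (Tv); 11:T/G (Tv); 12:C/T (Ti).
Of the 3 differences, 1 transition and 2 transversions, so the answer is 2.

2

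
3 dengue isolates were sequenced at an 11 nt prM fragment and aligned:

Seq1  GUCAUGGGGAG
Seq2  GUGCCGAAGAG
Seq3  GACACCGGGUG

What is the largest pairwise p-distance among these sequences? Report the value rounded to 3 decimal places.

0.636

Pairwise Hamming distances:
  Seq1 vs Seq2: 5
  Seq1 vs Seq3: 4
  Seq2 vs Seq3: 7
The largest is 7 mismatches, between Seq2 and Seq3; p = 7/11 = 0.636.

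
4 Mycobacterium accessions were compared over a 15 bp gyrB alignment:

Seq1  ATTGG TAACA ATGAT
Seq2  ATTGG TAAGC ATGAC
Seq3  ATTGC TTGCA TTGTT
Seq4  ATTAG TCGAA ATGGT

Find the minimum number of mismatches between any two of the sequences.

Pairwise Hamming distances:
  Seq1 vs Seq2: 3
  Seq1 vs Seq3: 5
  Seq1 vs Seq4: 5
  Seq2 vs Seq3: 8
  Seq2 vs Seq4: 7
  Seq3 vs Seq4: 6
The smallest is 3, between Seq1 and Seq2.

3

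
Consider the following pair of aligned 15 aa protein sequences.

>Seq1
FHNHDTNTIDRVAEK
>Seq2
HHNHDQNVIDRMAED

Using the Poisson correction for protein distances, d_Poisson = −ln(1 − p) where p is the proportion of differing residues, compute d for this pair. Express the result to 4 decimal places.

0.4055

Differing sites — 1:F/H; 6:T/Q; 8:T/V; 12:V/M; 15:K/D.
p = 5/15 = 0.333333.
d = −ln(1 − 0.333333) = −ln(0.666667) = 0.4055.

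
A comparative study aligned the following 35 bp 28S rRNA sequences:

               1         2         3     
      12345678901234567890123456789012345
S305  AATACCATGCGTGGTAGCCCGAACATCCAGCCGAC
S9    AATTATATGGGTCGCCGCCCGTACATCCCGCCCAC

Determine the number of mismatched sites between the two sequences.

10

The sequences differ at positions 4 (A/T), 5 (C/A), 6 (C/T), 10 (C/G), 13 (G/C), 15 (T/C), 16 (A/C), 22 (A/T), 29 (A/C), 33 (G/C).
That gives 10 mismatches out of 35 aligned sites, so the Hamming distance is 10.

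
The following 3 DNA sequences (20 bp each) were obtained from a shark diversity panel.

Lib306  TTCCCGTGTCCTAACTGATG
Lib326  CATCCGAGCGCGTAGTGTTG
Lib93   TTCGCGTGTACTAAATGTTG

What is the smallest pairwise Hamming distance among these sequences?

Pairwise Hamming distances:
  Lib306 vs Lib326: 10
  Lib306 vs Lib93: 4
  Lib326 vs Lib93: 10
The smallest is 4, between Lib306 and Lib93.

4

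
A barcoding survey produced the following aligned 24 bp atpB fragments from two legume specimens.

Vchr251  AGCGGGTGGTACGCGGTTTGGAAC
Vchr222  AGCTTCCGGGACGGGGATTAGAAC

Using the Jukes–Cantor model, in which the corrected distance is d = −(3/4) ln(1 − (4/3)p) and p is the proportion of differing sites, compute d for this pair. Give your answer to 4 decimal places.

0.4408

Mismatches occur at site 4 (G↔T), site 5 (G↔T), site 6 (G↔C), site 7 (T↔C), site 10 (T↔G), site 14 (C↔G), site 17 (T↔A), site 20 (G↔A).
p = 8/24 = 0.333333.
d = −0.75 · ln(1 − (4/3)·0.333333) = −0.75 · ln(0.555556) = −0.75 · (-0.587786) = 0.4408.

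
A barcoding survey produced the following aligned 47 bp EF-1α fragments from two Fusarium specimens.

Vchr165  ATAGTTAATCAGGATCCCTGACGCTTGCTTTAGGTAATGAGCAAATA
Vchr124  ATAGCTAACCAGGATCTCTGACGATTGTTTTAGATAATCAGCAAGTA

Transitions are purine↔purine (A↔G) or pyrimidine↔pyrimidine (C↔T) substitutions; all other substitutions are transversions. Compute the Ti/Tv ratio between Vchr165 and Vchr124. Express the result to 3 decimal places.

3.000

Mismatches occur at site 5 (T→C, transition), site 9 (T→C, transition), site 17 (C→T, transition), site 24 (C→A, transversion), site 28 (C→T, transition), site 34 (G→A, transition), site 39 (G→C, transversion), site 45 (A→G, transition).
Of the 8 differences, 6 transitions and 2 transversions, so Ti/Tv = 6/2 = 3.000.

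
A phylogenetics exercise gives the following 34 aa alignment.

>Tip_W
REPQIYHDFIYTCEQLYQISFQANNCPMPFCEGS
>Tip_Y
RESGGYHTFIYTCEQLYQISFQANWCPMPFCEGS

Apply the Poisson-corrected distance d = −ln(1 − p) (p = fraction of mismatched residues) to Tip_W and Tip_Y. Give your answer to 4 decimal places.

0.1591

Differing sites — 3:P/S; 4:Q/G; 5:I/G; 8:D/T; 25:N/W.
p = 5/34 = 0.147059.
d = −ln(1 − 0.147059) = −ln(0.852941) = 0.1591.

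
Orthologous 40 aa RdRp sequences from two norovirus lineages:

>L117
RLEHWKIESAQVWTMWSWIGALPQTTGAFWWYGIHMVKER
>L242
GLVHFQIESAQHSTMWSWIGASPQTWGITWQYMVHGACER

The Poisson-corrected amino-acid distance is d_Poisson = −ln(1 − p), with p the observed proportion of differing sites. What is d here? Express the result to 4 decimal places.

The sequences differ at positions 1 (R/G), 3 (E/V), 5 (W/F), 6 (K/Q), 12 (V/H), 13 (W/S), 22 (L/S), 26 (T/W), 28 (A/I), 29 (F/T), 31 (W/Q), 33 (G/M), 34 (I/V), 36 (M/G), 37 (V/A), 38 (K/C).
p = 16/40 = 0.400000.
d = −ln(1 − 0.400000) = −ln(0.600000) = 0.5108.

0.5108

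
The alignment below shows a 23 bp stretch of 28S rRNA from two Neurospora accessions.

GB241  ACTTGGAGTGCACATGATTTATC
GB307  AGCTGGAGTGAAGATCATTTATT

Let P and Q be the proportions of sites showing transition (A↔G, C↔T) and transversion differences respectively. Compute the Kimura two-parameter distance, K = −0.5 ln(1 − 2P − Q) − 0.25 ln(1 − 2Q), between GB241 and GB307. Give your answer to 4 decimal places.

0.3206

Mismatches occur at site 2 (C↔G, transversion), site 3 (T↔C, transition), site 11 (C↔A, transversion), site 13 (C↔G, transversion), site 16 (G↔C, transversion), site 23 (C↔T, transition).
Of the 6 differences, 2 transitions and 4 transversions over 23 sites: P = 2/23 = 0.086957, Q = 4/23 = 0.173913.
d = −0.5·ln(0.652173) − 0.25·ln(0.652174) = −0.5·(-0.427445) − 0.25·(-0.427444) = 0.3206.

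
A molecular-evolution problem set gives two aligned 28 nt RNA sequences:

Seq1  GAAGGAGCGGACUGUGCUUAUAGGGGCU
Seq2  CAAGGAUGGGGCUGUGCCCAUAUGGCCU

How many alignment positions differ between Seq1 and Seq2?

Differing sites — 1:G/C; 7:G/U; 8:C/G; 11:A/G; 18:U/C; 19:U/C; 23:G/U; 26:G/C.
That gives 8 mismatches out of 28 aligned sites, so the Hamming distance is 8.

8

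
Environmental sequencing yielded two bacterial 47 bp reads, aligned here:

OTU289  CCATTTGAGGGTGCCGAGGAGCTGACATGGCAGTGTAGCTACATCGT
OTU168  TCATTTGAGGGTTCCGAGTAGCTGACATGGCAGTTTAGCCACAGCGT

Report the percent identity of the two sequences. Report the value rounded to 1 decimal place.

87.2%

The sequences differ at positions 1 (C/T), 13 (G/T), 19 (G/T), 35 (G/T), 40 (T/C), 44 (T/G).
41 of the 47 sites match, so the percent identity is 41/47 × 100 = 87.2%.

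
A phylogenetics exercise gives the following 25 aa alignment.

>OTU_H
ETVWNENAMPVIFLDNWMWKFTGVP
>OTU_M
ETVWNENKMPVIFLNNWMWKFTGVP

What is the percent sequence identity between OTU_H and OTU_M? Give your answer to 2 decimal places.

Mismatches occur at site 8 (A↔K), site 15 (D↔N).
23 of the 25 sites match, so the percent identity is 23/25 × 100 = 92.00%.

92.00%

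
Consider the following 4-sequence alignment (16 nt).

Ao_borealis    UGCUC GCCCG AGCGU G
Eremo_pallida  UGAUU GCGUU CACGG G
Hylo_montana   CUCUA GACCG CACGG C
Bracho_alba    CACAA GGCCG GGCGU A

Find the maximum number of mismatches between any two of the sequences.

Pairwise Hamming distances:
  Ao_borealis vs Eremo_pallida: 8
  Ao_borealis vs Hylo_montana: 8
  Ao_borealis vs Bracho_alba: 7
  Eremo_pallida vs Hylo_montana: 9
  Eremo_pallida vs Bracho_alba: 13
  Hylo_montana vs Bracho_alba: 7
The largest is 13, between Eremo_pallida and Bracho_alba.

13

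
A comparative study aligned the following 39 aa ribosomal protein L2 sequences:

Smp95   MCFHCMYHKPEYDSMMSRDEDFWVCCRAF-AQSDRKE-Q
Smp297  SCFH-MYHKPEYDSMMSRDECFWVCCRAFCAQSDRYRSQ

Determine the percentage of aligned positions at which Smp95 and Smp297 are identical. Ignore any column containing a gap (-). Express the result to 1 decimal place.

88.9%

Excluding the 3 gap columns leaves 36 comparable sites.
Differing sites — 1:M/S; 21:D/C; 36:K/Y; 37:E/R.
32 of the 36 comparable sites match, so the percent identity is 32/36 × 100 = 88.9%.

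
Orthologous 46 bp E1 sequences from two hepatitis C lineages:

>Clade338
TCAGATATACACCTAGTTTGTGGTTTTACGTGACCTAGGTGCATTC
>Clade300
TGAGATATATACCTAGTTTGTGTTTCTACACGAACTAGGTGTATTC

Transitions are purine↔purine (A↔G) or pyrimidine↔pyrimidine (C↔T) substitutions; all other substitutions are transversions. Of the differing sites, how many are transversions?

The sequences differ at positions 2 (C/G, transversion), 10 (C/T, transition), 23 (G/T, transversion), 26 (T/C, transition), 30 (G/A, transition), 31 (T/C, transition), 34 (C/A, transversion), 42 (C/T, transition).
Of the 8 differences, 5 transitions and 3 transversions, so the answer is 3.

3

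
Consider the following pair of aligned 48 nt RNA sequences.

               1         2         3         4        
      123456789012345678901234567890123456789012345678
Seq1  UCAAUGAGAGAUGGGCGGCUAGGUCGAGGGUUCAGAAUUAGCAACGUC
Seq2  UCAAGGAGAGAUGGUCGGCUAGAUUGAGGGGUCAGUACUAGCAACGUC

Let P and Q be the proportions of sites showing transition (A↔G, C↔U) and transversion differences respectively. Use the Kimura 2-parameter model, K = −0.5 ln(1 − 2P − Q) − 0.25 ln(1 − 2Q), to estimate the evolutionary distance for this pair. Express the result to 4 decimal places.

Differing sites — 5:U/G (Tv); 15:G/U (Tv); 23:G/A (Ti); 25:C/U (Ti); 31:U/G (Tv); 36:A/U (Tv); 38:U/C (Ti).
Of the 7 differences, 3 transitions and 4 transversions over 48 sites: P = 3/48 = 0.062500, Q = 4/48 = 0.083333.
d = −0.5·ln(0.791667) − 0.25·ln(0.833334) = −0.5·(-0.233614) − 0.25·(-0.182321) = 0.1624.

0.1624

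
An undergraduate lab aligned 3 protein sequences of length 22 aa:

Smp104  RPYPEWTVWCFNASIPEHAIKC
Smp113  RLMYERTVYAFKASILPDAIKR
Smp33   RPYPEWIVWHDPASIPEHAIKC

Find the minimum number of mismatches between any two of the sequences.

Pairwise Hamming distances:
  Smp104 vs Smp113: 11
  Smp104 vs Smp33: 4
  Smp113 vs Smp33: 13
The smallest is 4, between Smp104 and Smp33.

4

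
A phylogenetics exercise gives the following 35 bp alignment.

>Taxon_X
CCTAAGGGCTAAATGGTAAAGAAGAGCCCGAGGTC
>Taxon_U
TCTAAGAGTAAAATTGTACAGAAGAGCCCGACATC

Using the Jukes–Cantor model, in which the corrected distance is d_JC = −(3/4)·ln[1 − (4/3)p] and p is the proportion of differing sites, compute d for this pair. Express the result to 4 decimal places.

Mismatches occur at site 1 (C→T), site 7 (G→A), site 9 (C→T), site 10 (T→A), site 15 (G→T), site 19 (A→C), site 32 (G→C), site 33 (G→A).
p = 8/35 = 0.228571.
d = −0.75 · ln(1 − (4/3)·0.228571) = −0.75 · ln(0.695239) = −0.75 · (-0.363500) = 0.2726.

0.2726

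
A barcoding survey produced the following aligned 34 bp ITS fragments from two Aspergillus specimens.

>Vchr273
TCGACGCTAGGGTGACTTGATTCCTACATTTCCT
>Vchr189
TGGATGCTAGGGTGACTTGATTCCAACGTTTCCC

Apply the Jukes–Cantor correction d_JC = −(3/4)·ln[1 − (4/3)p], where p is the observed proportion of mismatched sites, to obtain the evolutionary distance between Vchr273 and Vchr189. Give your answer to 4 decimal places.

0.1637

The sequences differ at positions 2 (C/G), 5 (C/T), 25 (T/A), 28 (A/G), 34 (T/C).
p = 5/34 = 0.147059.
d = −0.75 · ln(1 − (4/3)·0.147059) = −0.75 · ln(0.803921) = −0.75 · (-0.218254) = 0.1637.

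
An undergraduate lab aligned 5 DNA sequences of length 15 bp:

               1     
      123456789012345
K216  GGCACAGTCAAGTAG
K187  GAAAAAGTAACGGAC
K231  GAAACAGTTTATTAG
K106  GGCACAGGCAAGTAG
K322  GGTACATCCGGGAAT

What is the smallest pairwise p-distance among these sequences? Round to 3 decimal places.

0.067

Pairwise Hamming distances:
  K216 vs K187: 7
  K216 vs K231: 5
  K216 vs K106: 1
  K216 vs K322: 7
  K187 vs K231: 7
  K187 vs K106: 8
  K187 vs K322: 10
  K231 vs K106: 6
  K231 vs K322: 10
  K106 vs K322: 7
The smallest is 1 mismatch, between K216 and K106; p = 1/15 = 0.067.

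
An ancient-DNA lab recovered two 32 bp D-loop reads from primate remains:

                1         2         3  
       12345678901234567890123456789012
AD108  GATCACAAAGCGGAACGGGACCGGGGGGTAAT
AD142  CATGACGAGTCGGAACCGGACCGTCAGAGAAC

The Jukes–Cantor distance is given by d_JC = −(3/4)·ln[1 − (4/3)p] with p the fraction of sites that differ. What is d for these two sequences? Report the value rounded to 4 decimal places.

0.5199

Mismatches occur at site 1 (G/C), site 4 (C/G), site 7 (A/G), site 9 (A/G), site 10 (G/T), site 17 (G/C), site 24 (G/T), site 25 (G/C), site 26 (G/A), site 28 (G/A), site 29 (T/G), site 32 (T/C).
p = 12/32 = 0.375000.
d = −0.75 · ln(1 − (4/3)·0.375000) = −0.75 · ln(0.500000) = −0.75 · (-0.693147) = 0.5199.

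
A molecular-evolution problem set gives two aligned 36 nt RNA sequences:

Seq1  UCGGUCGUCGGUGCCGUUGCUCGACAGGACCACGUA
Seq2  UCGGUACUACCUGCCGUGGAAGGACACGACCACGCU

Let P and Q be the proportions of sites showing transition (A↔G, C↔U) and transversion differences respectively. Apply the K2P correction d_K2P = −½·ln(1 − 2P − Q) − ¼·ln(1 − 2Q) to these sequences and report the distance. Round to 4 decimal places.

Mismatches occur at site 6 (C/A, transversion), site 7 (G/C, transversion), site 9 (C/A, transversion), site 10 (G/C, transversion), site 11 (G/C, transversion), site 18 (U/G, transversion), site 20 (C/A, transversion), site 21 (U/A, transversion), site 22 (C/G, transversion), site 27 (G/C, transversion), site 35 (U/C, transition), site 36 (A/U, transversion).
Of the 12 differences, 1 transition and 11 transversions over 36 sites: P = 1/36 = 0.027778, Q = 11/36 = 0.305556.
d = −0.5·ln(0.638888) − 0.25·ln(0.388888) = −0.5·(-0.448026) − 0.25·(-0.944464) = 0.4601.

0.4601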